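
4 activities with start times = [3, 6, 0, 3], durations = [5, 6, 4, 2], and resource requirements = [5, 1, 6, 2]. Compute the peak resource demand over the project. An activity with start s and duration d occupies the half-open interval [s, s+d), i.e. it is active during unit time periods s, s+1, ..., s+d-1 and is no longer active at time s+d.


Each activity i is active on [start_i, start_i + duration_i).
Compute total resource usage per time slot:
  t=0: active resources = [6], total = 6
  t=1: active resources = [6], total = 6
  t=2: active resources = [6], total = 6
  t=3: active resources = [5, 6, 2], total = 13
  t=4: active resources = [5, 2], total = 7
  t=5: active resources = [5], total = 5
  t=6: active resources = [5, 1], total = 6
  t=7: active resources = [5, 1], total = 6
  t=8: active resources = [1], total = 1
  t=9: active resources = [1], total = 1
  t=10: active resources = [1], total = 1
  t=11: active resources = [1], total = 1
Peak resource demand = 13

13


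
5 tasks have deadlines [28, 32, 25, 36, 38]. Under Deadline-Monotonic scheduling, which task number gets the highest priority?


Sort tasks by relative deadline (ascending):
  Task 3: deadline = 25
  Task 1: deadline = 28
  Task 2: deadline = 32
  Task 4: deadline = 36
  Task 5: deadline = 38
Priority order (highest first): [3, 1, 2, 4, 5]
Highest priority task = 3

3


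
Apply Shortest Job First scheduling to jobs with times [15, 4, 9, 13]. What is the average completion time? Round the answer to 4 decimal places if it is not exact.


SJF order (ascending): [4, 9, 13, 15]
Completion times:
  Job 1: burst=4, C=4
  Job 2: burst=9, C=13
  Job 3: burst=13, C=26
  Job 4: burst=15, C=41
Average completion = 84/4 = 21.0

21.0


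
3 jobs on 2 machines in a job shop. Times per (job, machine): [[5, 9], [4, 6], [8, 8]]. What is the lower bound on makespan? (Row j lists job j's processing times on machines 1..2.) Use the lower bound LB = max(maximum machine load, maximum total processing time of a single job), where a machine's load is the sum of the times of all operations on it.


Machine loads:
  Machine 1: 5 + 4 + 8 = 17
  Machine 2: 9 + 6 + 8 = 23
Max machine load = 23
Job totals:
  Job 1: 14
  Job 2: 10
  Job 3: 16
Max job total = 16
Lower bound = max(23, 16) = 23

23


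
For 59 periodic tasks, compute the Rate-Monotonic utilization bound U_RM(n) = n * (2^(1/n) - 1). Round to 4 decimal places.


Compute 2^(1/59) = 1.0118175391
Subtract 1: 1.0118175391 - 1 = 0.0118175391
Multiply by n: 59 * 0.0118175391 = 0.6972348069
Round to 4 dp: 0.6972

0.6972


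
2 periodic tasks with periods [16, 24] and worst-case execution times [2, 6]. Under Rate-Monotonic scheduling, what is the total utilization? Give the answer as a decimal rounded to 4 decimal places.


Compute individual utilizations (exact fractions):
  Task 1: C/T = 2/16 = 1/8 (approx. 0.125)
  Task 2: C/T = 6/24 = 1/4 (approx. 0.25)
Total utilization U = 1/8 + 1/4 = 3/8
Rounded to 4 decimal places: U = 0.3750
RM (Liu & Layland) bound for 2 tasks = 0.828427; compare with U = 3/8 (approx. 0.375000)
U <= bound, so schedulable by RM sufficient condition.

0.3750


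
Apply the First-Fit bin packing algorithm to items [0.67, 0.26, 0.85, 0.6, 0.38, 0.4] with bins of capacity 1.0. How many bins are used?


Place items sequentially using First-Fit:
  Item 0.67 -> new Bin 1
  Item 0.26 -> Bin 1 (now 0.93)
  Item 0.85 -> new Bin 2
  Item 0.6 -> new Bin 3
  Item 0.38 -> Bin 3 (now 0.98)
  Item 0.4 -> new Bin 4
Total bins used = 4

4


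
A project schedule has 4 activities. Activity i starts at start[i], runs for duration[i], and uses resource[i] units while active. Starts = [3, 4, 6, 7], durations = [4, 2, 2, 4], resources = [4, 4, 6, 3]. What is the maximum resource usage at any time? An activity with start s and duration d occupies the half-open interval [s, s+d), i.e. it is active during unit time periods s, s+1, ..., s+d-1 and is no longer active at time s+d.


Each activity i is active on [start_i, start_i + duration_i).
Compute total resource usage per time slot:
  t=0: active resources = [], total = 0
  t=1: active resources = [], total = 0
  t=2: active resources = [], total = 0
  t=3: active resources = [4], total = 4
  t=4: active resources = [4, 4], total = 8
  t=5: active resources = [4, 4], total = 8
  t=6: active resources = [4, 6], total = 10
  t=7: active resources = [6, 3], total = 9
  t=8: active resources = [3], total = 3
  t=9: active resources = [3], total = 3
  t=10: active resources = [3], total = 3
Peak resource demand = 10

10


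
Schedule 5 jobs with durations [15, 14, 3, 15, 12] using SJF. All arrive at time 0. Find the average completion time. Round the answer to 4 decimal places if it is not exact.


SJF order (ascending): [3, 12, 14, 15, 15]
Completion times:
  Job 1: burst=3, C=3
  Job 2: burst=12, C=15
  Job 3: burst=14, C=29
  Job 4: burst=15, C=44
  Job 5: burst=15, C=59
Average completion = 150/5 = 30.0

30.0


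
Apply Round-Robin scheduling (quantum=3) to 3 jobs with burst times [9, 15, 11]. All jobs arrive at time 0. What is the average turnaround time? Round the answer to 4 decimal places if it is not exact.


Time quantum = 3
Execution trace:
  J1 runs 3 units, time = 3
  J2 runs 3 units, time = 6
  J3 runs 3 units, time = 9
  J1 runs 3 units, time = 12
  J2 runs 3 units, time = 15
  J3 runs 3 units, time = 18
  J1 runs 3 units, time = 21
  J2 runs 3 units, time = 24
  J3 runs 3 units, time = 27
  J2 runs 3 units, time = 30
  J3 runs 2 units, time = 32
  J2 runs 3 units, time = 35
Finish times: [21, 35, 32]
Average turnaround = 88/3 = 29.3333

29.3333


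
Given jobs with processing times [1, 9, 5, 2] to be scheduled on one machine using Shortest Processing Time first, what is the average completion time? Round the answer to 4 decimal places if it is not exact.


Sort jobs by processing time (SPT order): [1, 2, 5, 9]
Compute completion times sequentially:
  Job 1: processing = 1, completes at 1
  Job 2: processing = 2, completes at 3
  Job 3: processing = 5, completes at 8
  Job 4: processing = 9, completes at 17
Sum of completion times = 29
Average completion time = 29/4 = 7.25

7.25


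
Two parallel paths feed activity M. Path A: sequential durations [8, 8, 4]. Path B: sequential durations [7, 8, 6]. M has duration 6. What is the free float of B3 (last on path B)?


ES(B3) = sum of predecessors on chain B = 15
EF(B3) = ES + duration = 15 + 6 = 21
Successor of B3 is M. ES(M) = max(sum(A), sum(B)) = max(20, 21) = 21
Free float = ES(successor) - EF(current) = 21 - 21 = 0

0


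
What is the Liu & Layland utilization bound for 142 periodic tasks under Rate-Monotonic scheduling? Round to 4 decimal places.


Compute 2^(1/142) = 1.0048932512
Subtract 1: 1.0048932512 - 1 = 0.0048932512
Multiply by n: 142 * 0.0048932512 = 0.6948416704
Round to 4 dp: 0.6948

0.6948


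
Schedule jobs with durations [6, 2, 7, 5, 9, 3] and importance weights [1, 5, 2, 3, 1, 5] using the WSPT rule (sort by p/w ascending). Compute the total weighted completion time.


Compute p/w ratios and sort ascending (WSPT): [(2, 5), (3, 5), (5, 3), (7, 2), (6, 1), (9, 1)]
Compute weighted completion times:
  Job (p=2,w=5): C=2, w*C=5*2=10
  Job (p=3,w=5): C=5, w*C=5*5=25
  Job (p=5,w=3): C=10, w*C=3*10=30
  Job (p=7,w=2): C=17, w*C=2*17=34
  Job (p=6,w=1): C=23, w*C=1*23=23
  Job (p=9,w=1): C=32, w*C=1*32=32
Total weighted completion time = 154

154


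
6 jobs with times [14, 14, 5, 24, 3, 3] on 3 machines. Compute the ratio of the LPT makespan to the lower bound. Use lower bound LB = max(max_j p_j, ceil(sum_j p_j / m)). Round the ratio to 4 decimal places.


LPT order: [24, 14, 14, 5, 3, 3]
Machine loads after assignment: [24, 19, 20]
LPT makespan = 24
Lower bound = max(max_job, ceil(total/3)) = max(24, 21) = 24
Ratio = 24 / 24 = 1.0

1.0


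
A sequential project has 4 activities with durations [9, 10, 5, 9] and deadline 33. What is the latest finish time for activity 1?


LF(activity 1) = deadline - sum of successor durations
Successors: activities 2 through 4 with durations [10, 5, 9]
Sum of successor durations = 24
LF = 33 - 24 = 9

9


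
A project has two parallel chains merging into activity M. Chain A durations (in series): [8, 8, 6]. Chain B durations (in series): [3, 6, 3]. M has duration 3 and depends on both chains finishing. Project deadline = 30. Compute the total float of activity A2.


Forward pass: ES(A2) = sum of predecessors on chain A = 8
EF = ES + duration = 8 + 8 = 16
Backward pass: LF(M) = deadline = 30; LS(M) = 30 - 3 = 27
LF(A2) = LS(M) - sum(successors on chain A) = 27 - 6 = 21
LS = LF - duration = 21 - 8 = 13
Total float = LS - ES = 13 - 8 = 5

5


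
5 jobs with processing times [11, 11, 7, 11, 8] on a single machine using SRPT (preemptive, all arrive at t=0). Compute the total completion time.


Since all jobs arrive at t=0, SRPT equals SPT ordering.
SPT order: [7, 8, 11, 11, 11]
Completion times:
  Job 1: p=7, C=7
  Job 2: p=8, C=15
  Job 3: p=11, C=26
  Job 4: p=11, C=37
  Job 5: p=11, C=48
Total completion time = 7 + 15 + 26 + 37 + 48 = 133

133


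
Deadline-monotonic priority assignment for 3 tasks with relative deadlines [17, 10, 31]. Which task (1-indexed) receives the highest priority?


Sort tasks by relative deadline (ascending):
  Task 2: deadline = 10
  Task 1: deadline = 17
  Task 3: deadline = 31
Priority order (highest first): [2, 1, 3]
Highest priority task = 2

2


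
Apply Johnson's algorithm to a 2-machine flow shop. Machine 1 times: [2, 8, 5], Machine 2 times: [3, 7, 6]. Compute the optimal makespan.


Apply Johnson's rule:
  Group 1 (a <= b): [(1, 2, 3), (3, 5, 6)]
  Group 2 (a > b): [(2, 8, 7)]
Optimal job order: [1, 3, 2]
Schedule:
  Job 1: M1 done at 2, M2 done at 5
  Job 3: M1 done at 7, M2 done at 13
  Job 2: M1 done at 15, M2 done at 22
Makespan = 22

22


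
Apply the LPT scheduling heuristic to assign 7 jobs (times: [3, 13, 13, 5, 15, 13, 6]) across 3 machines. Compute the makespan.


Sort jobs in decreasing order (LPT): [15, 13, 13, 13, 6, 5, 3]
Assign each job to the least loaded machine:
  Machine 1: jobs [15, 5], load = 20
  Machine 2: jobs [13, 13], load = 26
  Machine 3: jobs [13, 6, 3], load = 22
Makespan = max load = 26

26


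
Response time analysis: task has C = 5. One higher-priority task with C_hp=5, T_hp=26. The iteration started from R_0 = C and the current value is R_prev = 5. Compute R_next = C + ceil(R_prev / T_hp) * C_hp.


R_next = C + ceil(R_prev / T_hp) * C_hp
ceil(5 / 26) = ceil(0.1923) = 1
Interference = 1 * 5 = 5
R_next = 5 + 5 = 10

10


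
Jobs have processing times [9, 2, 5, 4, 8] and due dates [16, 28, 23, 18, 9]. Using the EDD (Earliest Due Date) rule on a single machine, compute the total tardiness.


Sort by due date (EDD order): [(8, 9), (9, 16), (4, 18), (5, 23), (2, 28)]
Compute completion times and tardiness:
  Job 1: p=8, d=9, C=8, tardiness=max(0,8-9)=0
  Job 2: p=9, d=16, C=17, tardiness=max(0,17-16)=1
  Job 3: p=4, d=18, C=21, tardiness=max(0,21-18)=3
  Job 4: p=5, d=23, C=26, tardiness=max(0,26-23)=3
  Job 5: p=2, d=28, C=28, tardiness=max(0,28-28)=0
Total tardiness = 7

7


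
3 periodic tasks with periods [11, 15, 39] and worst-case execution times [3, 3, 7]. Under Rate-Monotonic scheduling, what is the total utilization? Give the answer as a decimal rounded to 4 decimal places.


Compute individual utilizations (exact fractions):
  Task 1: C/T = 3/11 (approx. 0.2727)
  Task 2: C/T = 3/15 = 1/5 (approx. 0.2)
  Task 3: C/T = 7/39 (approx. 0.1795)
Total utilization U = 3/11 + 1/5 + 7/39 = 1399/2145
Rounded to 4 decimal places: U = 0.6522
RM (Liu & Layland) bound for 3 tasks = 0.779763; compare with U = 1399/2145 (approx. 0.652214)
U <= bound, so schedulable by RM sufficient condition.

0.6522


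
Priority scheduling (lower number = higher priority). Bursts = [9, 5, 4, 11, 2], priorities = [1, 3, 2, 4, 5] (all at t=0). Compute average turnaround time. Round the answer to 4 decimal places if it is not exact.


Sort by priority (ascending = highest first):
Order: [(1, 9), (2, 4), (3, 5), (4, 11), (5, 2)]
Completion times:
  Priority 1, burst=9, C=9
  Priority 2, burst=4, C=13
  Priority 3, burst=5, C=18
  Priority 4, burst=11, C=29
  Priority 5, burst=2, C=31
Average turnaround = 100/5 = 20.0

20.0


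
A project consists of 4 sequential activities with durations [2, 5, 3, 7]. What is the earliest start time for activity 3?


Activity 3 starts after activities 1 through 2 complete.
Predecessor durations: [2, 5]
ES = 2 + 5 = 7

7


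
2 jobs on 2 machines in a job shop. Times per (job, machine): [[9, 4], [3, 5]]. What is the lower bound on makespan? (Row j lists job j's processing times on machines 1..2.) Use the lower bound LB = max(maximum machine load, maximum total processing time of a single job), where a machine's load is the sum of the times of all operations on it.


Machine loads:
  Machine 1: 9 + 3 = 12
  Machine 2: 4 + 5 = 9
Max machine load = 12
Job totals:
  Job 1: 13
  Job 2: 8
Max job total = 13
Lower bound = max(12, 13) = 13

13


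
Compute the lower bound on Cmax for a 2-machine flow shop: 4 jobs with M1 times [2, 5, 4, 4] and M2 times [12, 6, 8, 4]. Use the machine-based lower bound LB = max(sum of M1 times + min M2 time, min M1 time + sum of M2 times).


LB1 = sum(M1 times) + min(M2 times) = 15 + 4 = 19
LB2 = min(M1 times) + sum(M2 times) = 2 + 30 = 32
Lower bound = max(LB1, LB2) = max(19, 32) = 32

32


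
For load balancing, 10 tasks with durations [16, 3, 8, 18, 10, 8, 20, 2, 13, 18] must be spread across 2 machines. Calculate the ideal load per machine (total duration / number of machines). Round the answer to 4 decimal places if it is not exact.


Total processing time = 16 + 3 + 8 + 18 + 10 + 8 + 20 + 2 + 13 + 18 = 116
Number of machines = 2
Ideal balanced load = 116 / 2 = 58.0

58.0


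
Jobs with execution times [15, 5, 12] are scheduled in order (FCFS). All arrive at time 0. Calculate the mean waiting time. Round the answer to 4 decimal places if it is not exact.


FCFS order (as given): [15, 5, 12]
Waiting times:
  Job 1: wait = 0
  Job 2: wait = 15
  Job 3: wait = 20
Sum of waiting times = 35
Average waiting time = 35/3 = 11.6667

11.6667


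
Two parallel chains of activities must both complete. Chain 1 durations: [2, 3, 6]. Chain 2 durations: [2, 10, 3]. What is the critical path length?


Path A total = 2 + 3 + 6 = 11
Path B total = 2 + 10 + 3 = 15
Critical path = longest path = max(11, 15) = 15

15


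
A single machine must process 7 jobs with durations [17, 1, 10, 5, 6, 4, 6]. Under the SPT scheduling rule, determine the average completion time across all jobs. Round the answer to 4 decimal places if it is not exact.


Sort jobs by processing time (SPT order): [1, 4, 5, 6, 6, 10, 17]
Compute completion times sequentially:
  Job 1: processing = 1, completes at 1
  Job 2: processing = 4, completes at 5
  Job 3: processing = 5, completes at 10
  Job 4: processing = 6, completes at 16
  Job 5: processing = 6, completes at 22
  Job 6: processing = 10, completes at 32
  Job 7: processing = 17, completes at 49
Sum of completion times = 135
Average completion time = 135/7 = 19.2857

19.2857


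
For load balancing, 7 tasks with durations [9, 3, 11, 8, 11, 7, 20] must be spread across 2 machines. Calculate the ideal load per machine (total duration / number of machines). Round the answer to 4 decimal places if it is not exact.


Total processing time = 9 + 3 + 11 + 8 + 11 + 7 + 20 = 69
Number of machines = 2
Ideal balanced load = 69 / 2 = 34.5

34.5


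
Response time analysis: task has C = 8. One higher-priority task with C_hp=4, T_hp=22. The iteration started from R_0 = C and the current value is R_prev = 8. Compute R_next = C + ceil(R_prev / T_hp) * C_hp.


R_next = C + ceil(R_prev / T_hp) * C_hp
ceil(8 / 22) = ceil(0.3636) = 1
Interference = 1 * 4 = 4
R_next = 8 + 4 = 12

12


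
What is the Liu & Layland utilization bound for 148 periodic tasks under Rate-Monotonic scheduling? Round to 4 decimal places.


Compute 2^(1/148) = 1.0046944113
Subtract 1: 1.0046944113 - 1 = 0.0046944113
Multiply by n: 148 * 0.0046944113 = 0.6947728724
Round to 4 dp: 0.6948

0.6948


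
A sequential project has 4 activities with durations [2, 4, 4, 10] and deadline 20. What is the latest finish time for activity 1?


LF(activity 1) = deadline - sum of successor durations
Successors: activities 2 through 4 with durations [4, 4, 10]
Sum of successor durations = 18
LF = 20 - 18 = 2

2


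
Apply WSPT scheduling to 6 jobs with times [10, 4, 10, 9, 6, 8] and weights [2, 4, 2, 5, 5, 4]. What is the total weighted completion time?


Compute p/w ratios and sort ascending (WSPT): [(4, 4), (6, 5), (9, 5), (8, 4), (10, 2), (10, 2)]
Compute weighted completion times:
  Job (p=4,w=4): C=4, w*C=4*4=16
  Job (p=6,w=5): C=10, w*C=5*10=50
  Job (p=9,w=5): C=19, w*C=5*19=95
  Job (p=8,w=4): C=27, w*C=4*27=108
  Job (p=10,w=2): C=37, w*C=2*37=74
  Job (p=10,w=2): C=47, w*C=2*47=94
Total weighted completion time = 437

437


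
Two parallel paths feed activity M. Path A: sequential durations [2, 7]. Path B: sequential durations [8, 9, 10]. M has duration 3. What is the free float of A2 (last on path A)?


ES(A2) = sum of predecessors on chain A = 2
EF(A2) = ES + duration = 2 + 7 = 9
Successor of A2 is M. ES(M) = max(sum(A), sum(B)) = max(9, 27) = 27
Free float = ES(successor) - EF(current) = 27 - 9 = 18

18


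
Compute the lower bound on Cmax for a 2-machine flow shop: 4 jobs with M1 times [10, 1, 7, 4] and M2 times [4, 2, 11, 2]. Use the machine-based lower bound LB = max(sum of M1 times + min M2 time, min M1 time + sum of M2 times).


LB1 = sum(M1 times) + min(M2 times) = 22 + 2 = 24
LB2 = min(M1 times) + sum(M2 times) = 1 + 19 = 20
Lower bound = max(LB1, LB2) = max(24, 20) = 24

24


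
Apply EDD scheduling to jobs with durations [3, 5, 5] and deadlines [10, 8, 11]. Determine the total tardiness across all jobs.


Sort by due date (EDD order): [(5, 8), (3, 10), (5, 11)]
Compute completion times and tardiness:
  Job 1: p=5, d=8, C=5, tardiness=max(0,5-8)=0
  Job 2: p=3, d=10, C=8, tardiness=max(0,8-10)=0
  Job 3: p=5, d=11, C=13, tardiness=max(0,13-11)=2
Total tardiness = 2

2


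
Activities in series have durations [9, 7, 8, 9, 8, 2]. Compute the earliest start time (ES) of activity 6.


Activity 6 starts after activities 1 through 5 complete.
Predecessor durations: [9, 7, 8, 9, 8]
ES = 9 + 7 + 8 + 9 + 8 = 41

41


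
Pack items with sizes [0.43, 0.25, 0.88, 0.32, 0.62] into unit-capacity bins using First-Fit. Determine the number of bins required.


Place items sequentially using First-Fit:
  Item 0.43 -> new Bin 1
  Item 0.25 -> Bin 1 (now 0.68)
  Item 0.88 -> new Bin 2
  Item 0.32 -> Bin 1 (now 1.0)
  Item 0.62 -> new Bin 3
Total bins used = 3

3


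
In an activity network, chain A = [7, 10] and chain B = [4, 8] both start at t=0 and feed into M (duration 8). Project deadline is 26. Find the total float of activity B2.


Forward pass: ES(B2) = sum of predecessors on chain B = 4
EF = ES + duration = 4 + 8 = 12
Backward pass: LF(M) = deadline = 26; LS(M) = 26 - 8 = 18
LF(B2) = LS(M) - sum(successors on chain B) = 18 - 0 = 18
LS = LF - duration = 18 - 8 = 10
Total float = LS - ES = 10 - 4 = 6

6


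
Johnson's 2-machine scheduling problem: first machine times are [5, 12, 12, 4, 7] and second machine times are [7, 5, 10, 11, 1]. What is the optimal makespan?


Apply Johnson's rule:
  Group 1 (a <= b): [(4, 4, 11), (1, 5, 7)]
  Group 2 (a > b): [(3, 12, 10), (2, 12, 5), (5, 7, 1)]
Optimal job order: [4, 1, 3, 2, 5]
Schedule:
  Job 4: M1 done at 4, M2 done at 15
  Job 1: M1 done at 9, M2 done at 22
  Job 3: M1 done at 21, M2 done at 32
  Job 2: M1 done at 33, M2 done at 38
  Job 5: M1 done at 40, M2 done at 41
Makespan = 41

41


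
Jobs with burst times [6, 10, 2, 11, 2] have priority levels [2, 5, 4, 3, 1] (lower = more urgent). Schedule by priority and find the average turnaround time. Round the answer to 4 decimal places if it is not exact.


Sort by priority (ascending = highest first):
Order: [(1, 2), (2, 6), (3, 11), (4, 2), (5, 10)]
Completion times:
  Priority 1, burst=2, C=2
  Priority 2, burst=6, C=8
  Priority 3, burst=11, C=19
  Priority 4, burst=2, C=21
  Priority 5, burst=10, C=31
Average turnaround = 81/5 = 16.2

16.2


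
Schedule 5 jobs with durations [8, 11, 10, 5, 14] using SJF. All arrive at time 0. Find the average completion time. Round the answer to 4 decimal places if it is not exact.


SJF order (ascending): [5, 8, 10, 11, 14]
Completion times:
  Job 1: burst=5, C=5
  Job 2: burst=8, C=13
  Job 3: burst=10, C=23
  Job 4: burst=11, C=34
  Job 5: burst=14, C=48
Average completion = 123/5 = 24.6

24.6


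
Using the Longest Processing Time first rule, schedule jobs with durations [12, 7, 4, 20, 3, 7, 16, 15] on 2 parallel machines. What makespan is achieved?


Sort jobs in decreasing order (LPT): [20, 16, 15, 12, 7, 7, 4, 3]
Assign each job to the least loaded machine:
  Machine 1: jobs [20, 12, 7, 3], load = 42
  Machine 2: jobs [16, 15, 7, 4], load = 42
Makespan = max load = 42

42


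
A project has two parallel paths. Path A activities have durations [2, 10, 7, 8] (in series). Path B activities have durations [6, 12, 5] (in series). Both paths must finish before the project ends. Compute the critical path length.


Path A total = 2 + 10 + 7 + 8 = 27
Path B total = 6 + 12 + 5 = 23
Critical path = longest path = max(27, 23) = 27

27


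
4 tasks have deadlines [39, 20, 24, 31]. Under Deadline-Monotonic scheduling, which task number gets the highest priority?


Sort tasks by relative deadline (ascending):
  Task 2: deadline = 20
  Task 3: deadline = 24
  Task 4: deadline = 31
  Task 1: deadline = 39
Priority order (highest first): [2, 3, 4, 1]
Highest priority task = 2

2


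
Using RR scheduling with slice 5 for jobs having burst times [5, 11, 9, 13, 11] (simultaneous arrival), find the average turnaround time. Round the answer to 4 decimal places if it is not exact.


Time quantum = 5
Execution trace:
  J1 runs 5 units, time = 5
  J2 runs 5 units, time = 10
  J3 runs 5 units, time = 15
  J4 runs 5 units, time = 20
  J5 runs 5 units, time = 25
  J2 runs 5 units, time = 30
  J3 runs 4 units, time = 34
  J4 runs 5 units, time = 39
  J5 runs 5 units, time = 44
  J2 runs 1 units, time = 45
  J4 runs 3 units, time = 48
  J5 runs 1 units, time = 49
Finish times: [5, 45, 34, 48, 49]
Average turnaround = 181/5 = 36.2

36.2


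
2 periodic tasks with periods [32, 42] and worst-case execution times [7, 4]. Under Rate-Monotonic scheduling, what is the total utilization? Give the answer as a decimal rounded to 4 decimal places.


Compute individual utilizations (exact fractions):
  Task 1: C/T = 7/32 (approx. 0.2188)
  Task 2: C/T = 4/42 = 2/21 (approx. 0.0952)
Total utilization U = 7/32 + 2/21 = 211/672
Rounded to 4 decimal places: U = 0.3140
RM (Liu & Layland) bound for 2 tasks = 0.828427; compare with U = 211/672 (approx. 0.313988)
U <= bound, so schedulable by RM sufficient condition.

0.3140


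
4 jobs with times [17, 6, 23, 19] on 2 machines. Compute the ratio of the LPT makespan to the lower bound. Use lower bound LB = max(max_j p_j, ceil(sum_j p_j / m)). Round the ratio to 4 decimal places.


LPT order: [23, 19, 17, 6]
Machine loads after assignment: [29, 36]
LPT makespan = 36
Lower bound = max(max_job, ceil(total/2)) = max(23, 33) = 33
Ratio = 36 / 33 = 1.0909

1.0909


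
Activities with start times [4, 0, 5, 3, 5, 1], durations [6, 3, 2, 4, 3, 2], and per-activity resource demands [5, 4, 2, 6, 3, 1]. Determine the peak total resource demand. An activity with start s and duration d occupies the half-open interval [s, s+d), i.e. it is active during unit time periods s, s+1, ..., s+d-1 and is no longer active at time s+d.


Each activity i is active on [start_i, start_i + duration_i).
Compute total resource usage per time slot:
  t=0: active resources = [4], total = 4
  t=1: active resources = [4, 1], total = 5
  t=2: active resources = [4, 1], total = 5
  t=3: active resources = [6], total = 6
  t=4: active resources = [5, 6], total = 11
  t=5: active resources = [5, 2, 6, 3], total = 16
  t=6: active resources = [5, 2, 6, 3], total = 16
  t=7: active resources = [5, 3], total = 8
  t=8: active resources = [5], total = 5
  t=9: active resources = [5], total = 5
Peak resource demand = 16

16


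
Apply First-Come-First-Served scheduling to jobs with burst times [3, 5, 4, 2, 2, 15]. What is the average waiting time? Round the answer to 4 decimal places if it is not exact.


FCFS order (as given): [3, 5, 4, 2, 2, 15]
Waiting times:
  Job 1: wait = 0
  Job 2: wait = 3
  Job 3: wait = 8
  Job 4: wait = 12
  Job 5: wait = 14
  Job 6: wait = 16
Sum of waiting times = 53
Average waiting time = 53/6 = 8.8333

8.8333


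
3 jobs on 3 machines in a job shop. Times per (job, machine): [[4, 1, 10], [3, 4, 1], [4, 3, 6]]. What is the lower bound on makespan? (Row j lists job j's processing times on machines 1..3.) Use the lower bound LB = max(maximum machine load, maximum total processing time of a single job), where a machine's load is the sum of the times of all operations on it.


Machine loads:
  Machine 1: 4 + 3 + 4 = 11
  Machine 2: 1 + 4 + 3 = 8
  Machine 3: 10 + 1 + 6 = 17
Max machine load = 17
Job totals:
  Job 1: 15
  Job 2: 8
  Job 3: 13
Max job total = 15
Lower bound = max(17, 15) = 17

17


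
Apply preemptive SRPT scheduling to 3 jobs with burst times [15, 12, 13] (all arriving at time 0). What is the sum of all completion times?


Since all jobs arrive at t=0, SRPT equals SPT ordering.
SPT order: [12, 13, 15]
Completion times:
  Job 1: p=12, C=12
  Job 2: p=13, C=25
  Job 3: p=15, C=40
Total completion time = 12 + 25 + 40 = 77

77


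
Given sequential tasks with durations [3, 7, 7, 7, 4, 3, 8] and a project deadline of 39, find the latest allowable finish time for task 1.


LF(activity 1) = deadline - sum of successor durations
Successors: activities 2 through 7 with durations [7, 7, 7, 4, 3, 8]
Sum of successor durations = 36
LF = 39 - 36 = 3

3


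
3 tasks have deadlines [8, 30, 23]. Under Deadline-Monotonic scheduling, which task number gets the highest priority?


Sort tasks by relative deadline (ascending):
  Task 1: deadline = 8
  Task 3: deadline = 23
  Task 2: deadline = 30
Priority order (highest first): [1, 3, 2]
Highest priority task = 1

1


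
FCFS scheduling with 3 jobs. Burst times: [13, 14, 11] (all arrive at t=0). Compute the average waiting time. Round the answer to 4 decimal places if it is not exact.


FCFS order (as given): [13, 14, 11]
Waiting times:
  Job 1: wait = 0
  Job 2: wait = 13
  Job 3: wait = 27
Sum of waiting times = 40
Average waiting time = 40/3 = 13.3333

13.3333


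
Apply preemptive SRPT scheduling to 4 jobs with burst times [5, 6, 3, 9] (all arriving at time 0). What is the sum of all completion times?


Since all jobs arrive at t=0, SRPT equals SPT ordering.
SPT order: [3, 5, 6, 9]
Completion times:
  Job 1: p=3, C=3
  Job 2: p=5, C=8
  Job 3: p=6, C=14
  Job 4: p=9, C=23
Total completion time = 3 + 8 + 14 + 23 = 48

48


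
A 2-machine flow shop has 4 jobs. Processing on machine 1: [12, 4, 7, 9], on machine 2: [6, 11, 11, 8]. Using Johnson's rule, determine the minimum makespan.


Apply Johnson's rule:
  Group 1 (a <= b): [(2, 4, 11), (3, 7, 11)]
  Group 2 (a > b): [(4, 9, 8), (1, 12, 6)]
Optimal job order: [2, 3, 4, 1]
Schedule:
  Job 2: M1 done at 4, M2 done at 15
  Job 3: M1 done at 11, M2 done at 26
  Job 4: M1 done at 20, M2 done at 34
  Job 1: M1 done at 32, M2 done at 40
Makespan = 40

40


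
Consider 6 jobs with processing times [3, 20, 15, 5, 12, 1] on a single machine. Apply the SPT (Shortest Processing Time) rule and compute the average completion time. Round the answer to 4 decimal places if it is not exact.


Sort jobs by processing time (SPT order): [1, 3, 5, 12, 15, 20]
Compute completion times sequentially:
  Job 1: processing = 1, completes at 1
  Job 2: processing = 3, completes at 4
  Job 3: processing = 5, completes at 9
  Job 4: processing = 12, completes at 21
  Job 5: processing = 15, completes at 36
  Job 6: processing = 20, completes at 56
Sum of completion times = 127
Average completion time = 127/6 = 21.1667

21.1667


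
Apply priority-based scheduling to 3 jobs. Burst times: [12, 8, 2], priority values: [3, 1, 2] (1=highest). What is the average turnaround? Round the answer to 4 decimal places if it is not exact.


Sort by priority (ascending = highest first):
Order: [(1, 8), (2, 2), (3, 12)]
Completion times:
  Priority 1, burst=8, C=8
  Priority 2, burst=2, C=10
  Priority 3, burst=12, C=22
Average turnaround = 40/3 = 13.3333

13.3333


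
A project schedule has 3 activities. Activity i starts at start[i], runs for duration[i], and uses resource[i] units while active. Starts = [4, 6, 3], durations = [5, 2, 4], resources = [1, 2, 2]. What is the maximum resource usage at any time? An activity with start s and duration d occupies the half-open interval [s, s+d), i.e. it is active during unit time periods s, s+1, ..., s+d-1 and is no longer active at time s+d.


Each activity i is active on [start_i, start_i + duration_i).
Compute total resource usage per time slot:
  t=0: active resources = [], total = 0
  t=1: active resources = [], total = 0
  t=2: active resources = [], total = 0
  t=3: active resources = [2], total = 2
  t=4: active resources = [1, 2], total = 3
  t=5: active resources = [1, 2], total = 3
  t=6: active resources = [1, 2, 2], total = 5
  t=7: active resources = [1, 2], total = 3
  t=8: active resources = [1], total = 1
Peak resource demand = 5

5


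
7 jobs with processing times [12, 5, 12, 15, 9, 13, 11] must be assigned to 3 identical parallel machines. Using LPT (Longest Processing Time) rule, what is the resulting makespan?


Sort jobs in decreasing order (LPT): [15, 13, 12, 12, 11, 9, 5]
Assign each job to the least loaded machine:
  Machine 1: jobs [15, 9, 5], load = 29
  Machine 2: jobs [13, 11], load = 24
  Machine 3: jobs [12, 12], load = 24
Makespan = max load = 29

29


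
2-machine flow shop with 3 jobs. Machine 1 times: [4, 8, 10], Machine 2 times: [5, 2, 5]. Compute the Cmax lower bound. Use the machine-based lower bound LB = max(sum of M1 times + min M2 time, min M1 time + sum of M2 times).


LB1 = sum(M1 times) + min(M2 times) = 22 + 2 = 24
LB2 = min(M1 times) + sum(M2 times) = 4 + 12 = 16
Lower bound = max(LB1, LB2) = max(24, 16) = 24

24


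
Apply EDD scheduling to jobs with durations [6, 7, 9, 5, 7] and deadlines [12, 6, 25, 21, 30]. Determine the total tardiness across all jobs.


Sort by due date (EDD order): [(7, 6), (6, 12), (5, 21), (9, 25), (7, 30)]
Compute completion times and tardiness:
  Job 1: p=7, d=6, C=7, tardiness=max(0,7-6)=1
  Job 2: p=6, d=12, C=13, tardiness=max(0,13-12)=1
  Job 3: p=5, d=21, C=18, tardiness=max(0,18-21)=0
  Job 4: p=9, d=25, C=27, tardiness=max(0,27-25)=2
  Job 5: p=7, d=30, C=34, tardiness=max(0,34-30)=4
Total tardiness = 8

8


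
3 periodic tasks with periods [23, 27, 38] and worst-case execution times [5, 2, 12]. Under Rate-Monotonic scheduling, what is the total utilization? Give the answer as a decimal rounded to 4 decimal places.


Compute individual utilizations (exact fractions):
  Task 1: C/T = 5/23 (approx. 0.2174)
  Task 2: C/T = 2/27 (approx. 0.0741)
  Task 3: C/T = 12/38 = 6/19 (approx. 0.3158)
Total utilization U = 5/23 + 2/27 + 6/19 = 7165/11799
Rounded to 4 decimal places: U = 0.6073
RM (Liu & Layland) bound for 3 tasks = 0.779763; compare with U = 7165/11799 (approx. 0.607255)
U <= bound, so schedulable by RM sufficient condition.

0.6073


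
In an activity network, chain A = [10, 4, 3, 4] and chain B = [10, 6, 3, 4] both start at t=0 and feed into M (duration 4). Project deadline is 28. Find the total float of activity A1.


Forward pass: ES(A1) = sum of predecessors on chain A = 0
EF = ES + duration = 0 + 10 = 10
Backward pass: LF(M) = deadline = 28; LS(M) = 28 - 4 = 24
LF(A1) = LS(M) - sum(successors on chain A) = 24 - 11 = 13
LS = LF - duration = 13 - 10 = 3
Total float = LS - ES = 3 - 0 = 3

3


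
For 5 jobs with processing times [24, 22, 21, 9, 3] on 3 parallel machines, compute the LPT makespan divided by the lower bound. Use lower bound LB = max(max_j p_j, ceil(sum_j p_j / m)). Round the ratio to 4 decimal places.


LPT order: [24, 22, 21, 9, 3]
Machine loads after assignment: [24, 25, 30]
LPT makespan = 30
Lower bound = max(max_job, ceil(total/3)) = max(24, 27) = 27
Ratio = 30 / 27 = 1.1111

1.1111


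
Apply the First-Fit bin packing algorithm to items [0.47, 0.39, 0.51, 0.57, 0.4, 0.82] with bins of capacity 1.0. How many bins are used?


Place items sequentially using First-Fit:
  Item 0.47 -> new Bin 1
  Item 0.39 -> Bin 1 (now 0.86)
  Item 0.51 -> new Bin 2
  Item 0.57 -> new Bin 3
  Item 0.4 -> Bin 2 (now 0.91)
  Item 0.82 -> new Bin 4
Total bins used = 4

4


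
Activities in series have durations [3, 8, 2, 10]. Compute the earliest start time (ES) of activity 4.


Activity 4 starts after activities 1 through 3 complete.
Predecessor durations: [3, 8, 2]
ES = 3 + 8 + 2 = 13

13


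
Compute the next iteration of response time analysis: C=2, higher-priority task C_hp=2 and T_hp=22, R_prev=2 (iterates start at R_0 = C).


R_next = C + ceil(R_prev / T_hp) * C_hp
ceil(2 / 22) = ceil(0.0909) = 1
Interference = 1 * 2 = 2
R_next = 2 + 2 = 4

4


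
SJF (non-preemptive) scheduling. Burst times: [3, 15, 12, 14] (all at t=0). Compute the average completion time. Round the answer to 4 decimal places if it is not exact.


SJF order (ascending): [3, 12, 14, 15]
Completion times:
  Job 1: burst=3, C=3
  Job 2: burst=12, C=15
  Job 3: burst=14, C=29
  Job 4: burst=15, C=44
Average completion = 91/4 = 22.75

22.75


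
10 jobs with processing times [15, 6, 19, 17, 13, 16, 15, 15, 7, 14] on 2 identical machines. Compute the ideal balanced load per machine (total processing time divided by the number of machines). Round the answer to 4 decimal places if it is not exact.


Total processing time = 15 + 6 + 19 + 17 + 13 + 16 + 15 + 15 + 7 + 14 = 137
Number of machines = 2
Ideal balanced load = 137 / 2 = 68.5

68.5


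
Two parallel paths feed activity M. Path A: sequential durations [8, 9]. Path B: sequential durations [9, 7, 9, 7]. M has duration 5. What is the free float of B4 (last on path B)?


ES(B4) = sum of predecessors on chain B = 25
EF(B4) = ES + duration = 25 + 7 = 32
Successor of B4 is M. ES(M) = max(sum(A), sum(B)) = max(17, 32) = 32
Free float = ES(successor) - EF(current) = 32 - 32 = 0

0


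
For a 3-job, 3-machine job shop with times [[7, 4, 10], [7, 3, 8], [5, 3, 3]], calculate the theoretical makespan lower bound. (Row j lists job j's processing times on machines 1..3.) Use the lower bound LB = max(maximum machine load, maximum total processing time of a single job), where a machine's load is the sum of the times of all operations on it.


Machine loads:
  Machine 1: 7 + 7 + 5 = 19
  Machine 2: 4 + 3 + 3 = 10
  Machine 3: 10 + 8 + 3 = 21
Max machine load = 21
Job totals:
  Job 1: 21
  Job 2: 18
  Job 3: 11
Max job total = 21
Lower bound = max(21, 21) = 21

21


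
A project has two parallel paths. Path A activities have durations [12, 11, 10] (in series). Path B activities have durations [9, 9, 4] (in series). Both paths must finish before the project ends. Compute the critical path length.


Path A total = 12 + 11 + 10 = 33
Path B total = 9 + 9 + 4 = 22
Critical path = longest path = max(33, 22) = 33

33


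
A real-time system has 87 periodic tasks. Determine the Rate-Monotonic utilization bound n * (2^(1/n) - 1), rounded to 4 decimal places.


Compute 2^(1/87) = 1.0079990316
Subtract 1: 1.0079990316 - 1 = 0.0079990316
Multiply by n: 87 * 0.0079990316 = 0.6959157492
Round to 4 dp: 0.6959

0.6959


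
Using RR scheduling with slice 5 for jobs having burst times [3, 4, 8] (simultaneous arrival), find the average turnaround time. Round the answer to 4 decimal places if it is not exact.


Time quantum = 5
Execution trace:
  J1 runs 3 units, time = 3
  J2 runs 4 units, time = 7
  J3 runs 5 units, time = 12
  J3 runs 3 units, time = 15
Finish times: [3, 7, 15]
Average turnaround = 25/3 = 8.3333

8.3333


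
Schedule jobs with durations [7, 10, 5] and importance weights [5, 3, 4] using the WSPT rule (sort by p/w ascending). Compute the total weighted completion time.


Compute p/w ratios and sort ascending (WSPT): [(5, 4), (7, 5), (10, 3)]
Compute weighted completion times:
  Job (p=5,w=4): C=5, w*C=4*5=20
  Job (p=7,w=5): C=12, w*C=5*12=60
  Job (p=10,w=3): C=22, w*C=3*22=66
Total weighted completion time = 146

146


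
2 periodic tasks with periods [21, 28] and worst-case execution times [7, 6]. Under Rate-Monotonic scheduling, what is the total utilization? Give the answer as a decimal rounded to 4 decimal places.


Compute individual utilizations (exact fractions):
  Task 1: C/T = 7/21 = 1/3 (approx. 0.3333)
  Task 2: C/T = 6/28 = 3/14 (approx. 0.2143)
Total utilization U = 1/3 + 3/14 = 23/42
Rounded to 4 decimal places: U = 0.5476
RM (Liu & Layland) bound for 2 tasks = 0.828427; compare with U = 23/42 (approx. 0.547619)
U <= bound, so schedulable by RM sufficient condition.

0.5476


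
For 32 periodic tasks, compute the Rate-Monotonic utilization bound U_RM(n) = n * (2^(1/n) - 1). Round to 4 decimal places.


Compute 2^(1/32) = 1.0218971487
Subtract 1: 1.0218971487 - 1 = 0.0218971487
Multiply by n: 32 * 0.0218971487 = 0.7007087584
Round to 4 dp: 0.7007

0.7007


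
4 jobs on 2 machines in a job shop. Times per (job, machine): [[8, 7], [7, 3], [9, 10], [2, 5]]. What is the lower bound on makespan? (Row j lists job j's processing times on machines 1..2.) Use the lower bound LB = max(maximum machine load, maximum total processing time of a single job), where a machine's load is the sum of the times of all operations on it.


Machine loads:
  Machine 1: 8 + 7 + 9 + 2 = 26
  Machine 2: 7 + 3 + 10 + 5 = 25
Max machine load = 26
Job totals:
  Job 1: 15
  Job 2: 10
  Job 3: 19
  Job 4: 7
Max job total = 19
Lower bound = max(26, 19) = 26

26


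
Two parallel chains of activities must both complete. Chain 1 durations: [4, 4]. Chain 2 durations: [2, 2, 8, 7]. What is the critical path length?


Path A total = 4 + 4 = 8
Path B total = 2 + 2 + 8 + 7 = 19
Critical path = longest path = max(8, 19) = 19

19


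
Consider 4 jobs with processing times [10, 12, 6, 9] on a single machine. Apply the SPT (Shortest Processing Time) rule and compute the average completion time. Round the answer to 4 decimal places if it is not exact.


Sort jobs by processing time (SPT order): [6, 9, 10, 12]
Compute completion times sequentially:
  Job 1: processing = 6, completes at 6
  Job 2: processing = 9, completes at 15
  Job 3: processing = 10, completes at 25
  Job 4: processing = 12, completes at 37
Sum of completion times = 83
Average completion time = 83/4 = 20.75

20.75


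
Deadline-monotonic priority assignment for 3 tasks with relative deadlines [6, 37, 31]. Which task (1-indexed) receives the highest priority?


Sort tasks by relative deadline (ascending):
  Task 1: deadline = 6
  Task 3: deadline = 31
  Task 2: deadline = 37
Priority order (highest first): [1, 3, 2]
Highest priority task = 1

1


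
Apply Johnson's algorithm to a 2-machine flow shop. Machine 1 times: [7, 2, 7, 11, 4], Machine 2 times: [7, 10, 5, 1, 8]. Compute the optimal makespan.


Apply Johnson's rule:
  Group 1 (a <= b): [(2, 2, 10), (5, 4, 8), (1, 7, 7)]
  Group 2 (a > b): [(3, 7, 5), (4, 11, 1)]
Optimal job order: [2, 5, 1, 3, 4]
Schedule:
  Job 2: M1 done at 2, M2 done at 12
  Job 5: M1 done at 6, M2 done at 20
  Job 1: M1 done at 13, M2 done at 27
  Job 3: M1 done at 20, M2 done at 32
  Job 4: M1 done at 31, M2 done at 33
Makespan = 33

33


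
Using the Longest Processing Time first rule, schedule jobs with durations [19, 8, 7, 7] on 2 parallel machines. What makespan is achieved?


Sort jobs in decreasing order (LPT): [19, 8, 7, 7]
Assign each job to the least loaded machine:
  Machine 1: jobs [19], load = 19
  Machine 2: jobs [8, 7, 7], load = 22
Makespan = max load = 22

22
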